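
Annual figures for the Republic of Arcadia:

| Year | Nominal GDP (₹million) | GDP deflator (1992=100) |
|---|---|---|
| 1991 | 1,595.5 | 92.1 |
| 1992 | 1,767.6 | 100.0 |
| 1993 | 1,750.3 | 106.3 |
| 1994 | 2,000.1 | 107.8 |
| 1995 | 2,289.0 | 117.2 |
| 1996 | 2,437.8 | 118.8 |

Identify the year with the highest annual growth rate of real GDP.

1994

1992: real = 1767.6/1.000 = 1767.60; growth vs 1991 (1732.36) = 2.03%.
1993: real = 1750.3/1.063 = 1646.57; growth vs 1992 (1767.60) = -6.85%.
1994: real = 2000.1/1.078 = 1855.38; growth vs 1993 (1646.57) = 12.68%.
1995: real = 2289.0/1.172 = 1953.07; growth vs 1994 (1855.38) = 5.27%.
1996: real = 2437.8/1.188 = 2052.02; growth vs 1995 (1953.07) = 5.07%.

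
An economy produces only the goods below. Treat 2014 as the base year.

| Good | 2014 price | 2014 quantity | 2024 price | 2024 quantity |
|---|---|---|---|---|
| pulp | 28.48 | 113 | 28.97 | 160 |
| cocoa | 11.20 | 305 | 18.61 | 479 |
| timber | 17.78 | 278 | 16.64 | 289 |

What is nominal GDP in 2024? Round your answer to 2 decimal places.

Nominal GDP 2024 = Σ (p_2024 × q_2024) = 28.97·160 + 18.61·479 + 16.64·289 = 18358.35.

18358.35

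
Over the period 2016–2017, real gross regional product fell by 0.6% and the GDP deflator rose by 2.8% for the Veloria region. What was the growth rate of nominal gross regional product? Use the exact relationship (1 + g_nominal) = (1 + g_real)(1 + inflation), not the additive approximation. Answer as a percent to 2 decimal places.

2.18%

(1 + g_nom) = (1 + g_real)(1 + π) = 0.9940 × 1.0280 = 1.02183.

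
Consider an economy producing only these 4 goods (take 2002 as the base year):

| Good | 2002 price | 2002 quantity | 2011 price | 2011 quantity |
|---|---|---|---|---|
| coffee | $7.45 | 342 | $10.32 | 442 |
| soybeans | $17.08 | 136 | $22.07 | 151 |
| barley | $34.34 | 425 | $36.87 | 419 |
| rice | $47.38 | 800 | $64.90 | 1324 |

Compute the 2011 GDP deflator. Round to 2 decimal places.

131.66

Nominal GDP 2011 = 10.32·442 + 22.07·151 + 36.87·419 + 64.90·1324 = 109270.14.
Real GDP 2011 (at 2002 prices) = 7.45·442 + 17.08·151 + 34.34·419 + 47.38·1324 = 82991.56.
Deflator = Nominal/Real × 100 = 109270.14/82991.56 × 100 = 131.664.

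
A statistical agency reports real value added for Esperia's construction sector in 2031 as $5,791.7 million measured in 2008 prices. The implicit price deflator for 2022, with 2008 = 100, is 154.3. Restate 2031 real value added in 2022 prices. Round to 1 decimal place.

Real value added in 2022 prices = Real value added in 2008 prices × (P_2022/P_2008) = 5791.7 × 1.543 = 8936.59.

$8,936.6 million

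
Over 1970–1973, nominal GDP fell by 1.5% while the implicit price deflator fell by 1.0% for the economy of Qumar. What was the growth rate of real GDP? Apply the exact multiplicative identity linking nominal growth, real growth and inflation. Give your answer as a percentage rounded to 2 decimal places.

(1 + g_nom) = (1 + g_real)(1 + π), so g_real = 0.9850 / 0.9900 − 1 = -0.00505.

-0.51%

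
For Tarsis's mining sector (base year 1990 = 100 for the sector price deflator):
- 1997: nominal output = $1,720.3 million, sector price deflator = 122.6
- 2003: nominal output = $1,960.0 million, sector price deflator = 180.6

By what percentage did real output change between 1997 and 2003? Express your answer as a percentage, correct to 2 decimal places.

Real output 1997 = 1720.3 / 1.226 = 1403.18.
Real output 2003 = 1960.0 / 1.806 = 1085.27.
Real growth = 1085.27 / 1403.18 − 1 = -0.2266.

-22.66%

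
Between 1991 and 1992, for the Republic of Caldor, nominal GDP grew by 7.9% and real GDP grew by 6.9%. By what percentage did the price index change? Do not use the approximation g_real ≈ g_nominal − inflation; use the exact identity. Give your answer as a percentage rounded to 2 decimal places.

0.94%

(1 + g_nom) = (1 + g_real)(1 + π), so π = 1.0790 / 1.0690 − 1 = 0.00935.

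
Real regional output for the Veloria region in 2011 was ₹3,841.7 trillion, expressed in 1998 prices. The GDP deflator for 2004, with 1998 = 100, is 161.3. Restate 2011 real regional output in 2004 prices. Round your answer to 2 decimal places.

Real regional output in 2004 prices = Real regional output in 1998 prices × (P_2004/P_1998) = 3841.7 × 1.613 = 6196.66.

₹6,196.66 trillion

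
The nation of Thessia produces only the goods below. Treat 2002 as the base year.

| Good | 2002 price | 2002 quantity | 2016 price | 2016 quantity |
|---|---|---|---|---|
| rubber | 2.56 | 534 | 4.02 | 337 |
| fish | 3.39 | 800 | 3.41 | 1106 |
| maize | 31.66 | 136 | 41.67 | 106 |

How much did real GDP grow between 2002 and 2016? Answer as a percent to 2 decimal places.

Real GDP 2002 = Nominal GDP 2002 = 2.56·534 + 3.39·800 + 31.66·136 = 8384.80.
Real GDP 2016 (at 2002 prices) = 2.56·337 + 3.39·1106 + 31.66·106 = 7968.02.
Real growth = 7968.02/8384.80 − 1 = -0.0497.

-4.97%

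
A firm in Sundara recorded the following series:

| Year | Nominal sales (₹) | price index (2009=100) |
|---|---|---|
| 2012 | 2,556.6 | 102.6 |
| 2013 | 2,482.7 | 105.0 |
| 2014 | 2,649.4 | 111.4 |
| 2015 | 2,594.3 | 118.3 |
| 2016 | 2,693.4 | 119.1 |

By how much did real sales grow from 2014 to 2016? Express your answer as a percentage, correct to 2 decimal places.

Real sales 2014 = 2649.4/1.114 = 2378.28.
Real sales 2016 = 2693.4/1.191 = 2261.46.
Change = 2261.46/2378.28 − 1 = -0.0491.

-4.91%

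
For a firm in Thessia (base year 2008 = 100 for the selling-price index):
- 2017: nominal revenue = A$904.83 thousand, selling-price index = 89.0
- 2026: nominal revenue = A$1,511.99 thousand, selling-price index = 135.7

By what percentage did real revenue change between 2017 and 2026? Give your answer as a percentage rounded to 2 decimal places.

9.60%

Real revenue 2017 = 904.83 / 0.890 = 1016.66.
Real revenue 2026 = 1511.99 / 1.357 = 1114.22.
Real growth = 1114.22 / 1016.66 − 1 = 0.0960.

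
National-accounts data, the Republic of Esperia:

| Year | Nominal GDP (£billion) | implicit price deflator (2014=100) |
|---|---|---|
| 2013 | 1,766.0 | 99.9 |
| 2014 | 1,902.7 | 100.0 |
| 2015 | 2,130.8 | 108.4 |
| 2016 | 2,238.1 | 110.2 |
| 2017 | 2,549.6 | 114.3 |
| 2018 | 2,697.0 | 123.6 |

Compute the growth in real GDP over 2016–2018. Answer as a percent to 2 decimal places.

7.44%

Real GDP 2016 = 2238.1/1.102 = 2030.94.
Real GDP 2018 = 2697.0/1.236 = 2182.04.
Change = 2182.04/2030.94 − 1 = 0.0744.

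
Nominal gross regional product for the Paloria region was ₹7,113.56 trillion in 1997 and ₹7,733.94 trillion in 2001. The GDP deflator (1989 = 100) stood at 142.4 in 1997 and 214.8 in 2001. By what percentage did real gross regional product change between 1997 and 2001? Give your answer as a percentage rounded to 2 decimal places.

-27.92%

Real gross regional product 1997 = 7113.56 / 1.424 = 4995.48.
Real gross regional product 2001 = 7733.94 / 2.148 = 3600.53.
Real growth = 3600.53 / 4995.48 − 1 = -0.2792.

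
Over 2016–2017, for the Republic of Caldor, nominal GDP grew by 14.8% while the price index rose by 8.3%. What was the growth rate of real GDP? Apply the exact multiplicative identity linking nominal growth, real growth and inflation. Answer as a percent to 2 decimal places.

6.00%

(1 + g_nom) = (1 + g_real)(1 + π), so g_real = 1.1480 / 1.0830 − 1 = 0.06002.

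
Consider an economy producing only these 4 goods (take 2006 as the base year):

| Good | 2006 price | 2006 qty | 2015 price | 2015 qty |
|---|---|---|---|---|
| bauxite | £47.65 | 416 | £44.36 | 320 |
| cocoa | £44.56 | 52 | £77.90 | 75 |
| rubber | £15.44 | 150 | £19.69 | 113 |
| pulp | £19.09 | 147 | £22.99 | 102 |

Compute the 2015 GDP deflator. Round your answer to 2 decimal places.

Nominal GDP 2015 = 44.36·320 + 77.90·75 + 19.69·113 + 22.99·102 = 24607.65.
Real GDP 2015 (at 2006 prices) = 47.65·320 + 44.56·75 + 15.44·113 + 19.09·102 = 22281.90.
Deflator = Nominal/Real × 100 = 24607.65/22281.90 × 100 = 110.438.

110.44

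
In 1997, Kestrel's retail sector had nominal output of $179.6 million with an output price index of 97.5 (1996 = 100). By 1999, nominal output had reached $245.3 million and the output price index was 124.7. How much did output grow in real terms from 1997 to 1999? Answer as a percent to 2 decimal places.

6.79%

Real output 1997 = 179.6 / 0.975 = 184.21.
Real output 1999 = 245.3 / 1.247 = 196.71.
Real growth = 196.71 / 184.21 − 1 = 0.0679.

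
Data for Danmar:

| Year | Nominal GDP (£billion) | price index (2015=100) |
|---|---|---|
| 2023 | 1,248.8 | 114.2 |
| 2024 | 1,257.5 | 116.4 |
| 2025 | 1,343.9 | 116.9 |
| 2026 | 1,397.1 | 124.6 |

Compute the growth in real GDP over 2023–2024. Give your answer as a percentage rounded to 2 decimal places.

-1.21%

Real GDP 2023 = 1248.8/1.142 = 1093.52.
Real GDP 2024 = 1257.5/1.164 = 1080.33.
Change = 1080.33/1093.52 − 1 = -0.0121.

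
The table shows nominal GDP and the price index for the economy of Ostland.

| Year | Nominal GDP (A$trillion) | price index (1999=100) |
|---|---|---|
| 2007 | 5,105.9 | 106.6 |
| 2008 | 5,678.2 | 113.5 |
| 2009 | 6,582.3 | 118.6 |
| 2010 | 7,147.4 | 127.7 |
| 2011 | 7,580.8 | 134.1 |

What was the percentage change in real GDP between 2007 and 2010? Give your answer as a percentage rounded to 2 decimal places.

Real GDP 2007 = 5105.9/1.066 = 4789.77.
Real GDP 2010 = 7147.4/1.277 = 5597.02.
Change = 5597.02/4789.77 − 1 = 0.1685.

16.85%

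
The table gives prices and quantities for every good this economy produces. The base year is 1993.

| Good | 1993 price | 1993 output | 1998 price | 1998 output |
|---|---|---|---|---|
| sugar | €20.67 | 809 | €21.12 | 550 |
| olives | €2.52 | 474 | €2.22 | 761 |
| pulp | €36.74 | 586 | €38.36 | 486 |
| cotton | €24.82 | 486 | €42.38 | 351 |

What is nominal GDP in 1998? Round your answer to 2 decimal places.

Nominal GDP 1998 = Σ (p_1998 × q_1998) = 21.12·550 + 2.22·761 + 38.36·486 + 42.38·351 = 46823.76.

€46823.76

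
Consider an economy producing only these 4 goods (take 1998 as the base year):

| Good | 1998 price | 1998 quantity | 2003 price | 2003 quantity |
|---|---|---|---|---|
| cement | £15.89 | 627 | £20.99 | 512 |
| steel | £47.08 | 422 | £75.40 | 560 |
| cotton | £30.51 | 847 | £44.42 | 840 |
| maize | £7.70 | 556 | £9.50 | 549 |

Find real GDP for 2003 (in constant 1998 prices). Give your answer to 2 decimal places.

£64356.18

Real GDP 2003 = Σ (p_1998 × q_2003) = 15.89·512 + 47.08·560 + 30.51·840 + 7.70·549 = 64356.18.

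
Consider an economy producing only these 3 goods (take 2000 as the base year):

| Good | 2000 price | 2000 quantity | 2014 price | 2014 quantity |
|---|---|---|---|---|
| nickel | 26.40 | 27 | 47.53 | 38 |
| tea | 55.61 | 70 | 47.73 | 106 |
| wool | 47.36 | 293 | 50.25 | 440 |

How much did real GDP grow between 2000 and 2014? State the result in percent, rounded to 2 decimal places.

50.07%

Real GDP 2000 = Nominal GDP 2000 = 26.40·27 + 55.61·70 + 47.36·293 = 18481.98.
Real GDP 2014 (at 2000 prices) = 26.40·38 + 55.61·106 + 47.36·440 = 27736.26.
Real growth = 27736.26/18481.98 − 1 = 0.5007.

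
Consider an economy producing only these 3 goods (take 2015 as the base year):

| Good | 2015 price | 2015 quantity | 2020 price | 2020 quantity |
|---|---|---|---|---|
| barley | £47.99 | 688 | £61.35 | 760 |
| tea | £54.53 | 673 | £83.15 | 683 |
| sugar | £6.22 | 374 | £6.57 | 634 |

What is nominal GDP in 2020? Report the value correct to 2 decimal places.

Nominal GDP 2020 = Σ (p_2020 × q_2020) = 61.35·760 + 83.15·683 + 6.57·634 = 107582.83.

£107582.83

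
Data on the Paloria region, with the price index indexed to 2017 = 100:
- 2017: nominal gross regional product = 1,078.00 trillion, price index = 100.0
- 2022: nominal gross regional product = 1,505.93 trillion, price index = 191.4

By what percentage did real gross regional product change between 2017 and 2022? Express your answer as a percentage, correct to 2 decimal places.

-27.01%

Deflate each year: 2017 → 1078.00/1.000 = 1078.00; 2022 → 1505.93/1.914 = 786.80.
So real gross regional product changed by 786.80/1078.00 − 1 = -0.2701, i.e. -27.01%.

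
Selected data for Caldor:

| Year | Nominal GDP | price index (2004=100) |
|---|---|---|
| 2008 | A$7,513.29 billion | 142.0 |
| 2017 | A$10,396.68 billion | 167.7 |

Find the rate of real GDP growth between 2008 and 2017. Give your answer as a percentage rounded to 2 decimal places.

17.17%

Deflate each year: 2008 → 7513.29/1.420 = 5291.05; 2017 → 10396.68/1.677 = 6199.57.
So real GDP changed by 6199.57/5291.05 − 1 = 0.1717, i.e. 17.17%.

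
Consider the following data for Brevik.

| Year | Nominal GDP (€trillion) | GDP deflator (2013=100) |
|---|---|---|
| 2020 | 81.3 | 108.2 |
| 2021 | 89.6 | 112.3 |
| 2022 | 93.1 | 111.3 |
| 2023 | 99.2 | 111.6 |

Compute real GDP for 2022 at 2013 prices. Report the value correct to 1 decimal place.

€83.6 trillion

Real GDP 2022 = 93.1 / 1.113 = 83.65.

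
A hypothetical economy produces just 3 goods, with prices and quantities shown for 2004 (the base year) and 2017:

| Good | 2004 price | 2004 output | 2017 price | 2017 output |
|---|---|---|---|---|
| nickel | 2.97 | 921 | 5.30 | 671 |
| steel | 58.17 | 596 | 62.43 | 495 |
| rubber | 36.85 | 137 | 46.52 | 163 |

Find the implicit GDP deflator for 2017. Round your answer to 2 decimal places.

114.26

Nominal GDP 2017 = 5.30·671 + 62.43·495 + 46.52·163 = 42041.91.
Real GDP 2017 (at 2004 prices) = 2.97·671 + 58.17·495 + 36.85·163 = 36793.57.
Deflator = Nominal/Real × 100 = 42041.91/36793.57 × 100 = 114.264.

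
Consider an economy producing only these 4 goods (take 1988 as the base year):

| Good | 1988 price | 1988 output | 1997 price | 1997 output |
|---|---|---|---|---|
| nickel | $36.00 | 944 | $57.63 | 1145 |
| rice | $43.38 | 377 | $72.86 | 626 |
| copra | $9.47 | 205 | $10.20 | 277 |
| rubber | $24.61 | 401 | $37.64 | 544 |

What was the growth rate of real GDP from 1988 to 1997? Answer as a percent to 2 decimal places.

35.78%

Real GDP 1988 = Nominal GDP 1988 = 36.00·944 + 43.38·377 + 9.47·205 + 24.61·401 = 62148.22.
Real GDP 1997 (at 1988 prices) = 36.00·1145 + 43.38·626 + 9.47·277 + 24.61·544 = 84386.91.
Real growth = 84386.91/62148.22 − 1 = 0.3578.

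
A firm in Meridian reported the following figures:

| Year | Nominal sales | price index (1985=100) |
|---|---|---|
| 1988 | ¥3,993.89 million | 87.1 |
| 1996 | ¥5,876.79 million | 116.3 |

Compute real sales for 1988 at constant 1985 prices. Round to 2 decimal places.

¥4,585.41 million

Real sales = Nominal / (price index/100) = 3993.89 / 0.871 = 4585.41.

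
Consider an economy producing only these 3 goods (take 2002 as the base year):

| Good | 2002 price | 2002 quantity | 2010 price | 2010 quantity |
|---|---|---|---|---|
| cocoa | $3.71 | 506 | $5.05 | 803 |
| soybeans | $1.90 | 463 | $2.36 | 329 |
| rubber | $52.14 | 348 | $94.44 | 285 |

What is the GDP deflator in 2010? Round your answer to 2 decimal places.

171.94

Nominal GDP 2010 = 5.05·803 + 2.36·329 + 94.44·285 = 31746.99.
Real GDP 2010 (at 2002 prices) = 3.71·803 + 1.90·329 + 52.14·285 = 18464.13.
Deflator = Nominal/Real × 100 = 31746.99/18464.13 × 100 = 171.939.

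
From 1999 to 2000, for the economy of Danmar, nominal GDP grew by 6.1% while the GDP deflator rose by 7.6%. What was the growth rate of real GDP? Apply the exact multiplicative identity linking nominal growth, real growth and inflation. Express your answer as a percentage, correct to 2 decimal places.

-1.39%

(1 + g_nom) = (1 + g_real)(1 + π), so g_real = 1.0610 / 1.0760 − 1 = -0.01394.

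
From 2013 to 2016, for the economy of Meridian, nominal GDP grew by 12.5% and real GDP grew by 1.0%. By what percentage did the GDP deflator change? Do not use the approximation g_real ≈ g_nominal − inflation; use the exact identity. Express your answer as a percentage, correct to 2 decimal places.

(1 + g_nom) = (1 + g_real)(1 + π), so π = 1.1250 / 1.0100 − 1 = 0.11386.

11.39%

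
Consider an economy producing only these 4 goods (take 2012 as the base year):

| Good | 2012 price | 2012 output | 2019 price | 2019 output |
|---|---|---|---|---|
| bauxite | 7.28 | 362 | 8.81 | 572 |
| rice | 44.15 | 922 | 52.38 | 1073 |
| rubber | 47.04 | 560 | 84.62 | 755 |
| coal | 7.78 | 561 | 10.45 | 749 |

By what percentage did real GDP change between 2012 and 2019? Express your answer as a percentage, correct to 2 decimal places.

25.43%

Real GDP 2012 = Nominal GDP 2012 = 7.28·362 + 44.15·922 + 47.04·560 + 7.78·561 = 74048.64.
Real GDP 2019 (at 2012 prices) = 7.28·572 + 44.15·1073 + 47.04·755 + 7.78·749 = 92879.53.
Real growth = 92879.53/74048.64 − 1 = 0.2543.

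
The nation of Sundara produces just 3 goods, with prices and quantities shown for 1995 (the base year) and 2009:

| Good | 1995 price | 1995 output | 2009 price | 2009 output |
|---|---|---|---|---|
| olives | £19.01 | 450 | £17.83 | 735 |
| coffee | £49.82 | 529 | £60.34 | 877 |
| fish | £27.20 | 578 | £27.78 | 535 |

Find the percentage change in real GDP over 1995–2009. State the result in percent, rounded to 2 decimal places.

42.63%

Real GDP 1995 = Nominal GDP 1995 = 19.01·450 + 49.82·529 + 27.20·578 = 50630.88.
Real GDP 2009 (at 1995 prices) = 19.01·735 + 49.82·877 + 27.20·535 = 72216.49.
Real growth = 72216.49/50630.88 − 1 = 0.4263.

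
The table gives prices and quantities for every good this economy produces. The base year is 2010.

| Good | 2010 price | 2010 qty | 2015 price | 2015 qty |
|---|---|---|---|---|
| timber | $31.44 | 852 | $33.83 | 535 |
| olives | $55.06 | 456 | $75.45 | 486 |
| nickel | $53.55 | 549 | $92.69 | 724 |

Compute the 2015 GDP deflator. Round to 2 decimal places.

Nominal GDP 2015 = 33.83·535 + 75.45·486 + 92.69·724 = 121875.31.
Real GDP 2015 (at 2010 prices) = 31.44·535 + 55.06·486 + 53.55·724 = 82349.76.
Deflator = Nominal/Real × 100 = 121875.31/82349.76 × 100 = 147.997.

148.00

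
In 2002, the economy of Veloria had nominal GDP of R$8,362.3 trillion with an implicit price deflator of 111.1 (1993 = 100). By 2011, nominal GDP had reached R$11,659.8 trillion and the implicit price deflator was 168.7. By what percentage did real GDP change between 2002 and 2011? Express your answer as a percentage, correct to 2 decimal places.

Real GDP 2002 = 8362.3 / 1.111 = 7526.82.
Real GDP 2011 = 11659.8 / 1.687 = 6911.56.
Real growth = 6911.56 / 7526.82 − 1 = -0.0817.

-8.17%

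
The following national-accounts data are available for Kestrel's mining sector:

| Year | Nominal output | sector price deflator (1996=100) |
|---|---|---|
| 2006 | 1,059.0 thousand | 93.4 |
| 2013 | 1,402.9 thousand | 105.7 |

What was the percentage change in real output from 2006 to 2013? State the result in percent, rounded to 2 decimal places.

17.06%

Real output 2006 = 1059.0 / 0.934 = 1133.83.
Real output 2013 = 1402.9 / 1.057 = 1327.25.
Real growth = 1327.25 / 1133.83 − 1 = 0.1706.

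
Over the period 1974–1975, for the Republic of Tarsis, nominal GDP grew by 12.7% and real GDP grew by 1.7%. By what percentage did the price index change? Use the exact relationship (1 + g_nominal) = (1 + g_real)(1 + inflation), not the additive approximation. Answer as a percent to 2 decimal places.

(1 + g_nom) = (1 + g_real)(1 + π), so π = 1.1270 / 1.0170 − 1 = 0.10816.

10.82%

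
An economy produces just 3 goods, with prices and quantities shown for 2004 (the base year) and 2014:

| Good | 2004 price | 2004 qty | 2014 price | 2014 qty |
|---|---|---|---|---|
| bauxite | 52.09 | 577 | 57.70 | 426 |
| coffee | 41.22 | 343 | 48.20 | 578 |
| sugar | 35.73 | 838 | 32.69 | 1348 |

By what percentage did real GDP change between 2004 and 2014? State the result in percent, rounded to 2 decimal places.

Real GDP 2004 = Nominal GDP 2004 = 52.09·577 + 41.22·343 + 35.73·838 = 74136.13.
Real GDP 2014 (at 2004 prices) = 52.09·426 + 41.22·578 + 35.73·1348 = 94179.54.
Real growth = 94179.54/74136.13 − 1 = 0.2704.

27.04%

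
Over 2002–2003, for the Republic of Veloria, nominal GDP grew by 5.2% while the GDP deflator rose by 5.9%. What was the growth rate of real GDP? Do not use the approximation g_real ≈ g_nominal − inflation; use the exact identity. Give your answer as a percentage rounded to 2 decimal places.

(1 + g_nom) = (1 + g_real)(1 + π), so g_real = 1.0520 / 1.0590 − 1 = -0.00661.

-0.66%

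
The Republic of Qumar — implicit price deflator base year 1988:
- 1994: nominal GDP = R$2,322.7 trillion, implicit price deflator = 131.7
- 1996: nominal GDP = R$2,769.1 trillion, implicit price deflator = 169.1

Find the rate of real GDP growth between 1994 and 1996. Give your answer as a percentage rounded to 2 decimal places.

Real GDP 1994 = 2322.7 / 1.317 = 1763.63.
Real GDP 1996 = 2769.1 / 1.691 = 1637.55.
Real growth = 1637.55 / 1763.63 − 1 = -0.0715.

-7.15%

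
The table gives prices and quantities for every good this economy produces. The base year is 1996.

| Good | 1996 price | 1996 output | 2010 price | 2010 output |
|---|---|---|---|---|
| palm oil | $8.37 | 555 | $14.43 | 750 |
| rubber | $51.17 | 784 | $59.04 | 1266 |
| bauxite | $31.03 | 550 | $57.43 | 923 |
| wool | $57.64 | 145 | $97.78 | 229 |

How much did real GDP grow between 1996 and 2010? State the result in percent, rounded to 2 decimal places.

Real GDP 1996 = Nominal GDP 1996 = 8.37·555 + 51.17·784 + 31.03·550 + 57.64·145 = 70186.93.
Real GDP 2010 (at 1996 prices) = 8.37·750 + 51.17·1266 + 31.03·923 + 57.64·229 = 112898.97.
Real growth = 112898.97/70186.93 − 1 = 0.6085.

60.85%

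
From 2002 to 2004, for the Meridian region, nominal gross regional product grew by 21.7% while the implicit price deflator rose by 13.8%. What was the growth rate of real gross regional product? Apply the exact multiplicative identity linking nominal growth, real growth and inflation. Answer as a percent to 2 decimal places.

(1 + g_nom) = (1 + g_real)(1 + π), so g_real = 1.2170 / 1.1380 − 1 = 0.06942.

6.94%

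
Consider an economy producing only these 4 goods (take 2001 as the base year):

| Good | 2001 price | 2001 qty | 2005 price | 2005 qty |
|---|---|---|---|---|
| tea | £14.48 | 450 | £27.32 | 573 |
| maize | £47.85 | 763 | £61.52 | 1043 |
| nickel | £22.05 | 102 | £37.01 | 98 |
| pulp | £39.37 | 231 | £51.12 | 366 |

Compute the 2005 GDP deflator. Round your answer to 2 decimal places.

136.62

Nominal GDP 2005 = 27.32·573 + 61.52·1043 + 37.01·98 + 51.12·366 = 102156.62.
Real GDP 2005 (at 2001 prices) = 14.48·573 + 47.85·1043 + 22.05·98 + 39.37·366 = 74774.91.
Deflator = Nominal/Real × 100 = 102156.62/74774.91 × 100 = 136.619.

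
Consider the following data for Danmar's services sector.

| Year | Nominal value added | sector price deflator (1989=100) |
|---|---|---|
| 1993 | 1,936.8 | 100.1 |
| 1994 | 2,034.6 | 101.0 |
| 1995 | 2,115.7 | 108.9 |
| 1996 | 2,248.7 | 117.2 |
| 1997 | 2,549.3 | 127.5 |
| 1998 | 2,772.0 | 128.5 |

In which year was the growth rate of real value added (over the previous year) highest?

1994: real = 2034.6/1.010 = 2014.46; growth vs 1993 (1934.87) = 4.11%.
1995: real = 2115.7/1.089 = 1942.79; growth vs 1994 (2014.46) = -3.56%.
1996: real = 2248.7/1.172 = 1918.69; growth vs 1995 (1942.79) = -1.24%.
1997: real = 2549.3/1.275 = 1999.45; growth vs 1996 (1918.69) = 4.21%.
1998: real = 2772.0/1.285 = 2157.20; growth vs 1997 (1999.45) = 7.89%.

1998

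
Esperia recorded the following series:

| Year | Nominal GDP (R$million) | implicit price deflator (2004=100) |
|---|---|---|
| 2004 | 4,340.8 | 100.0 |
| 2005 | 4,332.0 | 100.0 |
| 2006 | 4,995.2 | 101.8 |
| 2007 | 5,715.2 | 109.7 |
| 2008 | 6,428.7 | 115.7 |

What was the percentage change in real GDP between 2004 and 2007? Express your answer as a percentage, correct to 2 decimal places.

Real GDP 2004 = 4340.8/1.000 = 4340.80.
Real GDP 2007 = 5715.2/1.097 = 5209.85.
Change = 5209.85/4340.80 − 1 = 0.2002.

20.02%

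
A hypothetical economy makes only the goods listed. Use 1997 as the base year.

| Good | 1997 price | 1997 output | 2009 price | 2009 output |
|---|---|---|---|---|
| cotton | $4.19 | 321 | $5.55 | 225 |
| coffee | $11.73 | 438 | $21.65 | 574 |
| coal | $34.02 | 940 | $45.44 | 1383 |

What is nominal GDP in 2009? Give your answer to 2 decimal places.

Nominal GDP 2009 = Σ (p_2009 × q_2009) = 5.55·225 + 21.65·574 + 45.44·1383 = 76519.37.

$76519.37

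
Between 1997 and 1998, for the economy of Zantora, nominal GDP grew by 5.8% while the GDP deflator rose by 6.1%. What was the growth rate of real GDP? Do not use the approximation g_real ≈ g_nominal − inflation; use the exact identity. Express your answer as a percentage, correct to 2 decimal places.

-0.28%

(1 + g_nom) = (1 + g_real)(1 + π), so g_real = 1.0580 / 1.0610 − 1 = -0.00283.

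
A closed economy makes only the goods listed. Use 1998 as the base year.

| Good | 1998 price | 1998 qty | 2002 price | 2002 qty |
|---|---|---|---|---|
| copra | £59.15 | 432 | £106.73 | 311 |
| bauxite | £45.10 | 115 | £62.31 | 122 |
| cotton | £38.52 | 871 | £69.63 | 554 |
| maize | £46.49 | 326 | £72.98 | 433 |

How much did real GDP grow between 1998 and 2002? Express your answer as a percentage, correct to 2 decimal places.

Real GDP 1998 = Nominal GDP 1998 = 59.15·432 + 45.10·115 + 38.52·871 + 46.49·326 = 79445.96.
Real GDP 2002 (at 1998 prices) = 59.15·311 + 45.10·122 + 38.52·554 + 46.49·433 = 65368.10.
Real growth = 65368.10/79445.96 − 1 = -0.1772.

-17.72%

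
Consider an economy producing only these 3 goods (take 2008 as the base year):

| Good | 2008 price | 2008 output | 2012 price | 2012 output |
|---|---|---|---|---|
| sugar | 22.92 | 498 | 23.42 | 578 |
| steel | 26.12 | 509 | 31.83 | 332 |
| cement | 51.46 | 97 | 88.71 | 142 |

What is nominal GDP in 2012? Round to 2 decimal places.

Nominal GDP 2012 = Σ (p_2012 × q_2012) = 23.42·578 + 31.83·332 + 88.71·142 = 36701.14.

36701.14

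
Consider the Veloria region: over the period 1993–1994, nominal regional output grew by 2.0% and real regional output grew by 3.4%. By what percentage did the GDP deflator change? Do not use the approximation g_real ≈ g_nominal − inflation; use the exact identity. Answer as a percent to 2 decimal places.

(1 + g_nom) = (1 + g_real)(1 + π), so π = 1.0200 / 1.0340 − 1 = -0.01354.

-1.35%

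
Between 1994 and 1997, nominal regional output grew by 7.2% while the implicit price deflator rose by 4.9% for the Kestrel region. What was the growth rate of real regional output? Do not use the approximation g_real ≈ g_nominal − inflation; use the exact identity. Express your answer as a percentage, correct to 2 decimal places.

2.19%

(1 + g_nom) = (1 + g_real)(1 + π), so g_real = 1.0720 / 1.0490 − 1 = 0.02193.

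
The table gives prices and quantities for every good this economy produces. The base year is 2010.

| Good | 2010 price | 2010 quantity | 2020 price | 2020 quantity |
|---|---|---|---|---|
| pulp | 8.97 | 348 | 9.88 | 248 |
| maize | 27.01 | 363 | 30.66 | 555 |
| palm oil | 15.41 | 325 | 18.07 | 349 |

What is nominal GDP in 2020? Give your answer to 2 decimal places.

25772.97

Nominal GDP 2020 = Σ (p_2020 × q_2020) = 9.88·248 + 30.66·555 + 18.07·349 = 25772.97.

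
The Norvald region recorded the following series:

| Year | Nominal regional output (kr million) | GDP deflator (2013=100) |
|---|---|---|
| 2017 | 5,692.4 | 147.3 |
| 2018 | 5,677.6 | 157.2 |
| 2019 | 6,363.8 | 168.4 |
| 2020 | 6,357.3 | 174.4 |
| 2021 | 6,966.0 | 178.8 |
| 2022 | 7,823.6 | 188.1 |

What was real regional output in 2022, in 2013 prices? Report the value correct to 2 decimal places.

Real regional output 2022 = 7823.6 / 1.881 = 4159.28.

kr 4,159.28 million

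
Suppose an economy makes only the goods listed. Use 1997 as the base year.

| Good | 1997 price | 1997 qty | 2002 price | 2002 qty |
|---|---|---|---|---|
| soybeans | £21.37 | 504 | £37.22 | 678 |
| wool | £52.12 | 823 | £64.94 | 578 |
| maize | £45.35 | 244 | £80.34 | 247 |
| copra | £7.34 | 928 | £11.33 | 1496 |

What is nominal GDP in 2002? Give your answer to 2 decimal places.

£99564.14

Nominal GDP 2002 = Σ (p_2002 × q_2002) = 37.22·678 + 64.94·578 + 80.34·247 + 11.33·1496 = 99564.14.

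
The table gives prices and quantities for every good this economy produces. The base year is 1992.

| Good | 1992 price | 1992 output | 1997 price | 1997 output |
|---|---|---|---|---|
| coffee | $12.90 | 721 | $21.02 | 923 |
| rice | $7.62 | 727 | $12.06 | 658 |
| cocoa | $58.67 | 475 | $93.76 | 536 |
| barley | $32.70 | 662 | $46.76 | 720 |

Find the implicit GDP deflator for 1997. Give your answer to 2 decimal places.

154.72

Nominal GDP 1997 = 21.02·923 + 12.06·658 + 93.76·536 + 46.76·720 = 111259.50.
Real GDP 1997 (at 1992 prices) = 12.90·923 + 7.62·658 + 58.67·536 + 32.70·720 = 71911.78.
Deflator = Nominal/Real × 100 = 111259.50/71911.78 × 100 = 154.717.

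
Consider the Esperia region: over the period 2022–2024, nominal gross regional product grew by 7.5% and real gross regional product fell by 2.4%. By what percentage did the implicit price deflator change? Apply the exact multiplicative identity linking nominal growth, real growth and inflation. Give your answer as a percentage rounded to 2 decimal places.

10.14%

(1 + g_nom) = (1 + g_real)(1 + π), so π = 1.0750 / 0.9760 − 1 = 0.10143.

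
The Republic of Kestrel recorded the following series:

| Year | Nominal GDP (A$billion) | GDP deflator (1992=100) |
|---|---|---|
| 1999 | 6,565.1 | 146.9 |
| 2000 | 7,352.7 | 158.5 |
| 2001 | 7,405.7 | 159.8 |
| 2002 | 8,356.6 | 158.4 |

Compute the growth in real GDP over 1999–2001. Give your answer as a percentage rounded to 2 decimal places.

3.70%

Real GDP 1999 = 6565.1/1.469 = 4469.09.
Real GDP 2001 = 7405.7/1.598 = 4634.36.
Change = 4634.36/4469.09 − 1 = 0.0370.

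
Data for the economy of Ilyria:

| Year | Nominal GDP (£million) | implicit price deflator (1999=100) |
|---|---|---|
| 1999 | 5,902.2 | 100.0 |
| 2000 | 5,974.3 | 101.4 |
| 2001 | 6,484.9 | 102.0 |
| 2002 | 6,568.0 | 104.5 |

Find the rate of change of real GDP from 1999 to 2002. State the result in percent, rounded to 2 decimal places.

6.49%

Real GDP 1999 = 5902.2/1.000 = 5902.20.
Real GDP 2002 = 6568.0/1.045 = 6285.17.
Change = 6285.17/5902.20 − 1 = 0.0649.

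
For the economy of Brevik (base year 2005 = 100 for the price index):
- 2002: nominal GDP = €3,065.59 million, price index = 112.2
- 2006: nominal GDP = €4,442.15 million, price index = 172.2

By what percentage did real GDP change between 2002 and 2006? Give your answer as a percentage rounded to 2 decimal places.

-5.59%

Deflate each year: 2002 → 3065.59/1.122 = 2732.25; 2006 → 4442.15/1.722 = 2579.65.
So real GDP changed by 2579.65/2732.25 − 1 = -0.0559, i.e. -5.59%.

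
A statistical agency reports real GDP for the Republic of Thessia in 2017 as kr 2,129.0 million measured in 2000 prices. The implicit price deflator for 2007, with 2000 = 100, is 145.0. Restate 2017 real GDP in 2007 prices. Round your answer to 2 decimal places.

Real GDP in 2007 prices = Real GDP in 2000 prices × (P_2007/P_2000) = 2129.0 × 1.450 = 3087.05.

kr 3,087.05 million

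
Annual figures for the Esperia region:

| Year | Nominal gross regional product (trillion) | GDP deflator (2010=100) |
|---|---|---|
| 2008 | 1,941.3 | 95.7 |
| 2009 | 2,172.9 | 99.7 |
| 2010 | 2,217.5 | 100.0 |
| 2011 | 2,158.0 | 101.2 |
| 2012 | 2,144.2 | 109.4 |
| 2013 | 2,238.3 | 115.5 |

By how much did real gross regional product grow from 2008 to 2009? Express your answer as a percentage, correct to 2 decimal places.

7.44%

Real gross regional product 2008 = 1941.3/0.957 = 2028.53.
Real gross regional product 2009 = 2172.9/0.997 = 2179.44.
Change = 2179.44/2028.53 − 1 = 0.0744.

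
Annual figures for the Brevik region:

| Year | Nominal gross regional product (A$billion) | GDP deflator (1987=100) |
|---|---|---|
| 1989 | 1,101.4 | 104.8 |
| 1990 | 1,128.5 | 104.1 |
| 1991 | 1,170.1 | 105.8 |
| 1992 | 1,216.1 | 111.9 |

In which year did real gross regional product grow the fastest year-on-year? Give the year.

1990: real = 1128.5/1.041 = 1084.05; growth vs 1989 (1050.95) = 3.15%.
1991: real = 1170.1/1.058 = 1105.95; growth vs 1990 (1084.05) = 2.02%.
1992: real = 1216.1/1.119 = 1086.77; growth vs 1991 (1105.95) = -1.73%.

1990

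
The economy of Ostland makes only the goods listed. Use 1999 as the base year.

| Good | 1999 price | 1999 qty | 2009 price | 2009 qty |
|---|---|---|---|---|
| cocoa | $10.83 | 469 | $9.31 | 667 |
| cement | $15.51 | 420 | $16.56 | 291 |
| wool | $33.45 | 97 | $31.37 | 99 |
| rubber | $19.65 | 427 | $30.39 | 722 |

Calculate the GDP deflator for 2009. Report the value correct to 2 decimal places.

123.40

Nominal GDP 2009 = 9.31·667 + 16.56·291 + 31.37·99 + 30.39·722 = 36075.94.
Real GDP 2009 (at 1999 prices) = 10.83·667 + 15.51·291 + 33.45·99 + 19.65·722 = 29235.87.
Deflator = Nominal/Real × 100 = 36075.94/29235.87 × 100 = 123.396.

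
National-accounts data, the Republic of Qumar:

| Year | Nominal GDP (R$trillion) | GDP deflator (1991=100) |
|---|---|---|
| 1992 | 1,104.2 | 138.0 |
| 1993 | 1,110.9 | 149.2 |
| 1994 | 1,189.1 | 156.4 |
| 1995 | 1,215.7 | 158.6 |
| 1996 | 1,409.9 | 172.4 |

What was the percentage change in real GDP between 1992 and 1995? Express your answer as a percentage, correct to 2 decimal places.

Real GDP 1992 = 1104.2/1.380 = 800.14.
Real GDP 1995 = 1215.7/1.586 = 766.52.
Change = 766.52/800.14 − 1 = -0.0420.

-4.20%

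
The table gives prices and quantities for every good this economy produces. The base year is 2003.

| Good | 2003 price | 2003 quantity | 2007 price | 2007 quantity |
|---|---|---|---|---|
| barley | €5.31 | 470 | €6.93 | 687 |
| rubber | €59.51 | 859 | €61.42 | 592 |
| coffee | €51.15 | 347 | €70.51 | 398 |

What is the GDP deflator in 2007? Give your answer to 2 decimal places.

Nominal GDP 2007 = 6.93·687 + 61.42·592 + 70.51·398 = 69184.53.
Real GDP 2007 (at 2003 prices) = 5.31·687 + 59.51·592 + 51.15·398 = 59235.59.
Deflator = Nominal/Real × 100 = 69184.53/59235.59 × 100 = 116.796.

116.80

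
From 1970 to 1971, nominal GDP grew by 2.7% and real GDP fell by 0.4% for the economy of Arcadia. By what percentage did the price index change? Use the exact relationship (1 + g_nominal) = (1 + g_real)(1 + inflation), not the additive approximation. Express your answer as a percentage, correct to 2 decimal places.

(1 + g_nom) = (1 + g_real)(1 + π), so π = 1.0270 / 0.9960 − 1 = 0.03112.

3.11%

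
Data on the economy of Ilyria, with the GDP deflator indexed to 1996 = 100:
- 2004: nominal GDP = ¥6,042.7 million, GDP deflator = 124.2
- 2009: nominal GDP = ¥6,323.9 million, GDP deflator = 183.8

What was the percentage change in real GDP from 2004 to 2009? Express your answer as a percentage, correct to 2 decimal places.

-29.28%

Deflate each year: 2004 → 6042.7/1.242 = 4865.30; 2009 → 6323.9/1.838 = 3440.64.
So real GDP changed by 3440.64/4865.30 − 1 = -0.2928, i.e. -29.28%.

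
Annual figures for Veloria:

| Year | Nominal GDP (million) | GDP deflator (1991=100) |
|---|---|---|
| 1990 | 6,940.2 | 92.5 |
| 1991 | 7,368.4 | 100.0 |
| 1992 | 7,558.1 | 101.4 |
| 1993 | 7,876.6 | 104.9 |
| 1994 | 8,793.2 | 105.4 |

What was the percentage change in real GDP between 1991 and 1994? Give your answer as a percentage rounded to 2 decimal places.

13.22%

Real GDP 1991 = 7368.4/1.000 = 7368.40.
Real GDP 1994 = 8793.2/1.054 = 8342.69.
Change = 8342.69/7368.40 − 1 = 0.1322.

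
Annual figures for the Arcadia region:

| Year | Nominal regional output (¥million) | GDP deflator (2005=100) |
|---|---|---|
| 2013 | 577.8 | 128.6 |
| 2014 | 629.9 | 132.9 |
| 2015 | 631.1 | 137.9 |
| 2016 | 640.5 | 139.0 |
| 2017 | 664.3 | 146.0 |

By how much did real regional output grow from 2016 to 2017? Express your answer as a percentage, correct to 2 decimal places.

-1.26%

Real regional output 2016 = 640.5/1.390 = 460.79.
Real regional output 2017 = 664.3/1.460 = 455.00.
Change = 455.00/460.79 − 1 = -0.0126.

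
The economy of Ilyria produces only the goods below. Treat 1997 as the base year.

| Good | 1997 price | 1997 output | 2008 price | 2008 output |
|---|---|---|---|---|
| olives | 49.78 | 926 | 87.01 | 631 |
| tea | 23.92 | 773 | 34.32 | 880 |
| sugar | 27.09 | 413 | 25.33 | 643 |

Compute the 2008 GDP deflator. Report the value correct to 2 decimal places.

145.10

Nominal GDP 2008 = 87.01·631 + 34.32·880 + 25.33·643 = 101392.10.
Real GDP 2008 (at 1997 prices) = 49.78·631 + 23.92·880 + 27.09·643 = 69879.65.
Deflator = Nominal/Real × 100 = 101392.10/69879.65 × 100 = 145.095.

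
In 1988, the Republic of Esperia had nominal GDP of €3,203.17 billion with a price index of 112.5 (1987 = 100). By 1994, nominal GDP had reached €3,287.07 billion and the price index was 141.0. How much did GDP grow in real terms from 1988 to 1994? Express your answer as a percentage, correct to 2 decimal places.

Deflate each year: 1988 → 3203.17/1.125 = 2847.26; 1994 → 3287.07/1.410 = 2331.26.
So real GDP changed by 2331.26/2847.26 − 1 = -0.1812, i.e. -18.12%.

-18.12%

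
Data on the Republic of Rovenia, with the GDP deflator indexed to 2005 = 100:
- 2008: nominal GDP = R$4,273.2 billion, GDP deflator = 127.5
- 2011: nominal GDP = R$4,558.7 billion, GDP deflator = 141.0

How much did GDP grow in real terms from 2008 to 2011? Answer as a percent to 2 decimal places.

Real GDP 2008 = 4273.2 / 1.275 = 3351.53.
Real GDP 2011 = 4558.7 / 1.410 = 3233.12.
Real growth = 3233.12 / 3351.53 − 1 = -0.0353.

-3.53%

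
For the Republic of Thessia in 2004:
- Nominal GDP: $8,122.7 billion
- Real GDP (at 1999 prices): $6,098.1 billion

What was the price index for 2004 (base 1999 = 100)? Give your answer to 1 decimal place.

133.2

price index = (Nominal / Real) × 100 = 8122.7 / 6098.1 × 100 = 133.20.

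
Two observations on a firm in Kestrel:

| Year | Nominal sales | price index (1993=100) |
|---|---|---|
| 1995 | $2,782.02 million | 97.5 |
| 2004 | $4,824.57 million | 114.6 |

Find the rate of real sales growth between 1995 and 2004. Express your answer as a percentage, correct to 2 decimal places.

47.54%

Deflate each year: 1995 → 2782.02/0.975 = 2853.35; 2004 → 4824.57/1.146 = 4209.92.
So real sales changed by 4209.92/2853.35 − 1 = 0.4754, i.e. 47.54%.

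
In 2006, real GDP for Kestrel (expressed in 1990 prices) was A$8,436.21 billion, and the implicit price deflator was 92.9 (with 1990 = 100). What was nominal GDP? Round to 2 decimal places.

A$7,837.24 billion

Nominal GDP = Real × (implicit price deflator/100) = 8436.21 × 0.929 = 7837.24.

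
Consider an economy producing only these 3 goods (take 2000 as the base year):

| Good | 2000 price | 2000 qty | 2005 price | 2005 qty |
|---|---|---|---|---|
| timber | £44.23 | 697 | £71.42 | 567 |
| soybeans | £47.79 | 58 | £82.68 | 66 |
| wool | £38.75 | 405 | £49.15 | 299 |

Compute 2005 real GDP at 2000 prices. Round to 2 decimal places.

£39818.80

Real GDP 2005 = Σ (p_2000 × q_2005) = 44.23·567 + 47.79·66 + 38.75·299 = 39818.80.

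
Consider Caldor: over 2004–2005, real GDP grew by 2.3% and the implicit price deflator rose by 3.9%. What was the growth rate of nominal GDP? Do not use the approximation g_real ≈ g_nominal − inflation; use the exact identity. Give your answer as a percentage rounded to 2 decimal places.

(1 + g_nom) = (1 + g_real)(1 + π) = 1.0230 × 1.0390 = 1.06290.

6.29%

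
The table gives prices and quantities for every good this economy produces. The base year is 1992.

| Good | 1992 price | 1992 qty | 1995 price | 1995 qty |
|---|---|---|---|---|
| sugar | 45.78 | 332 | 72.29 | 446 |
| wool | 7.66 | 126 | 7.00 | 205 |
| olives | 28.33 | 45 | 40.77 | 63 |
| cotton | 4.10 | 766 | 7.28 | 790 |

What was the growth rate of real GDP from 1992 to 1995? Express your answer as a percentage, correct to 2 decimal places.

31.26%

Real GDP 1992 = Nominal GDP 1992 = 45.78·332 + 7.66·126 + 28.33·45 + 4.10·766 = 20579.57.
Real GDP 1995 (at 1992 prices) = 45.78·446 + 7.66·205 + 28.33·63 + 4.10·790 = 27011.97.
Real growth = 27011.97/20579.57 − 1 = 0.3126.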